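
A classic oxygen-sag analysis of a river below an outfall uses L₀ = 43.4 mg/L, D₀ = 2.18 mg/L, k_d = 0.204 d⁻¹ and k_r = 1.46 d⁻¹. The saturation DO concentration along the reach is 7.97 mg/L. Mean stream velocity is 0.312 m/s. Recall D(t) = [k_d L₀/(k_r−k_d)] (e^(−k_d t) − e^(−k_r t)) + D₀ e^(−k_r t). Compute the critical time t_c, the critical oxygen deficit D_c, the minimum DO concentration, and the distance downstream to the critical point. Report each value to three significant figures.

At the critical point dD/dt = 0, so k_d L₀ e^(−k_d t) = k_r D. Substituting D(t) from the Streeter–Phelps equation and solving for t gives
t_c = ln[(k_r/k_d)(1 − D₀(k_r−k_d)/(k_d L₀))] / (k_r−k_d).
Here k_r−k_d = 1.256 d⁻¹ and 1 − D₀(k_r−k_d)/(k_d L₀) = 1 − 2.18×1.256/(0.204×43.4) = 0.6907, so
t_c = ln(7.157 × 0.6907) / 1.256 = 1.598 / 1.256 = 1.272 d.
D_c = (k_d/k_r) L₀ e^(−k_d t_c) = (0.204/1.46) × 43.4 × e^(−0.204×1.272) = 0.1397 × 43.4 × 0.7714 = 4.678 mg/L.
Minimum DO = C_s − D_c = 7.97 − 4.678 = 3.292 mg/L.
x_c = v t_c = 0.312 m/s × 1.272 d × 86400 s/d = 34300 m ≈ 34.3 km.

t_c ≈ 1.27 d; D_c ≈ 4.68 mg/L; min DO ≈ 3.29 mg/L; x_c ≈ 34.3 km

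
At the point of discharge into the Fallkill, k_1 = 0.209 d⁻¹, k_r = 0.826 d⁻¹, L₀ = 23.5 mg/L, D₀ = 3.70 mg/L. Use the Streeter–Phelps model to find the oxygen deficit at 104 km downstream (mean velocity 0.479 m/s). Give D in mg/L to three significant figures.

D ≈ 4.17 mg/L

Travel time t = x/v = 104 km / (0.479 m/s) = 104000 m / 0.479 m/s = 217100 s = 2.513 d.
k_1 L₀/(k_r−k_1) = 0.209×23.5/(0.826−0.209) = 4.912/0.6170 = 7.960 mg/L.
e^(−k_1 t) = e^(−0.209×2.513) = 0.5914; e^(−k_r t) = e^(−0.826×2.513) = 0.1255.
D = 7.960 × (0.5914 − 0.1255) + 3.70 × 0.1255 = 3.709 + 0.4642 = 4.173 mg/L.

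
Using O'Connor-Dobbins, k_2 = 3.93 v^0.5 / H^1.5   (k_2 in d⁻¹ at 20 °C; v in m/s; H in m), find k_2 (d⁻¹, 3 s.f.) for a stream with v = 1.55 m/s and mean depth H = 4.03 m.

k_2 = 3.93 × 1.55^0.5 / 4.03^1.5 = 3.93 × 1.245 / 8.090 = 0.6048 d⁻¹.

k_2 ≈ 0.605 d⁻¹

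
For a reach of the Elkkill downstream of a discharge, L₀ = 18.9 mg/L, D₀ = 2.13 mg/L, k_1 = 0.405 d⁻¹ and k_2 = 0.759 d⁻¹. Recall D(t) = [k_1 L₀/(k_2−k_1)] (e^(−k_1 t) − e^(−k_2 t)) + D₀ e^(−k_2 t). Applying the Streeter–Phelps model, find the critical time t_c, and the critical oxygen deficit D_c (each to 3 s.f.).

t_c ≈ 1.48 d; D_c ≈ 5.53 mg/L

t_c = [1/(k_2−k_1)] ln[(k_2/k_1)(1 − D₀(k_2−k_1)/(k_1 L₀))]
= [1/(0.759−0.405)] ln[(0.759/0.405)(1 − 2.13×0.3540/(0.405×18.9))]
= (1/0.3540) ln[1.874 × 0.9015] = 2.825 × ln(1.689) = 2.825 × 0.5244 = 1.481 d.
L(t_c) = L₀ e^(−k_1 t_c) = 18.9 × 0.5488 = 10.37 mg/L, and at the critical point k_2 D_c = k_1 L, so D_c = (0.405/0.759) × 10.37 = 5.535 mg/L.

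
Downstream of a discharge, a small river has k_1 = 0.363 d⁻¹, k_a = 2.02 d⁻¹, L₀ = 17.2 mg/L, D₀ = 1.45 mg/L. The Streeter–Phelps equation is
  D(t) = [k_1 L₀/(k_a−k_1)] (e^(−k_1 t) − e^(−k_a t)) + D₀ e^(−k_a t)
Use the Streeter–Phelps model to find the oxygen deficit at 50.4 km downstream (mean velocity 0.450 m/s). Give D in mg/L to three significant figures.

D ≈ 2.18 mg/L

Travel time t = x/v = 50.4 km / (0.450 m/s) = 50400 m / 0.450 m/s = 112000 s = 1.296 d.
k_1 L₀/(k_a−k_1) = 0.363×17.2/(2.02−0.363) = 6.244/1.657 = 3.768 mg/L.
e^(−k_1 t) = e^(−0.363×1.296) = 0.6247; e^(−k_a t) = e^(−2.02×1.296) = 0.07291.
D = 3.768 × (0.6247 − 0.07291) + 1.45 × 0.07291 = 2.079 + 0.1057 = 2.185 mg/L.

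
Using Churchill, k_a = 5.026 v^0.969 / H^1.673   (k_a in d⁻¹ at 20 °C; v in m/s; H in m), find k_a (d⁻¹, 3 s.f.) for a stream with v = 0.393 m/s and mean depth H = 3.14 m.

k_a = 5.026 × 0.393^0.969 / 3.14^1.673 = 5.026 × 0.4045 / 6.782 = 0.2998 d⁻¹.

k_a ≈ 0.300 d⁻¹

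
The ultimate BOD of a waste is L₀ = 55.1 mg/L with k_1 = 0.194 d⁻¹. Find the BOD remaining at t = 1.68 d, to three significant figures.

L ≈ 39.8 mg/L

L_t = L₀ e^(−k_1 t) = 55.1 × e^(−0.194×1.68) = 55.1 × 0.7219 = 39.77 mg/L.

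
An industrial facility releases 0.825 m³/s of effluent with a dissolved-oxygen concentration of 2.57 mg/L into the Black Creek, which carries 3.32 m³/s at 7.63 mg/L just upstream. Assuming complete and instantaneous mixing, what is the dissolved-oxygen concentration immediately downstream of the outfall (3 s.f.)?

6.62 mg/L

Flow-weighted mixing: C = (Q_r C_r + Q_w C_w)/(Q_r + Q_w)
= (3.32×7.63 + 0.825×2.57)/(3.32 + 0.825) = 27.45/4.145 = 6.623 mg/L.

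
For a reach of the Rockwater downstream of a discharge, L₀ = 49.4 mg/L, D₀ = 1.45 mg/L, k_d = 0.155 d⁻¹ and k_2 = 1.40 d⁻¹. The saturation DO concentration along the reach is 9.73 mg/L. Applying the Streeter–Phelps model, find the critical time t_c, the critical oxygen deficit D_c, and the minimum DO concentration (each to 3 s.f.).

At the critical point dD/dt = 0, so k_d L₀ e^(−k_d t) = k_2 D. Substituting D(t) from the Streeter–Phelps equation and solving for t gives
t_c = ln[(k_2/k_d)(1 − D₀(k_2−k_d)/(k_d L₀))] / (k_2−k_d).
Here k_2−k_d = 1.245 d⁻¹ and 1 − D₀(k_2−k_d)/(k_d L₀) = 1 − 1.45×1.245/(0.155×49.4) = 0.7642, so
t_c = ln(9.032 × 0.7642) / 1.245 = 1.932 / 1.245 = 1.552 d.
D_c = (k_d/k_2) L₀ e^(−k_d t_c) = (0.155/1.40) × 49.4 × e^(−0.155×1.552) = 0.1107 × 49.4 × 0.7862 = 4.300 mg/L.
Minimum DO = C_s − D_c = 9.73 − 4.300 = 5.430 mg/L.

t_c ≈ 1.55 d; D_c ≈ 4.30 mg/L; min DO ≈ 5.43 mg/L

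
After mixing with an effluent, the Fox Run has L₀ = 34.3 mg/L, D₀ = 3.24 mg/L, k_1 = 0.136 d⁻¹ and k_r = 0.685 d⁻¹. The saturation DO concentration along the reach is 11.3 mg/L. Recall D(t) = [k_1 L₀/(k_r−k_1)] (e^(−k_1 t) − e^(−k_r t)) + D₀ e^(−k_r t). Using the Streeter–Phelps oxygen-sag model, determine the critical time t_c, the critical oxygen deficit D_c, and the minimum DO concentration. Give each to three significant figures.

t_c ≈ 2.07 d; D_c ≈ 5.14 mg/L; min DO ≈ 6.16 mg/L

With k_r/k_1 = 5.037 and 1 − D₀(k_r−k_1)/(k_1 L₀) = 0.6187,
t_c = ln(5.037 × 0.6187) / (0.685 − 0.136) = ln(3.116) / 0.5490 = 1.137/0.5490 = 2.070 d.
L(t_c) = L₀ e^(−k_1 t_c) = 34.3 × 0.7546 = 25.88 mg/L, and at the critical point k_r D_c = k_1 L, so D_c = (0.136/0.685) × 25.88 = 5.139 mg/L.
Minimum DO = C_s − D_c = 11.3 − 5.139 = 6.161 mg/L.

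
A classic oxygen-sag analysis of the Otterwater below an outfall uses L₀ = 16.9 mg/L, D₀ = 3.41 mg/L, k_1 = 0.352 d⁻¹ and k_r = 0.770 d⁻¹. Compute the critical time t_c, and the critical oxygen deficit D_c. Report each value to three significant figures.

At the critical point dD/dt = 0, so k_1 L₀ e^(−k_1 t) = k_r D. Substituting D(t) from the Streeter–Phelps equation and solving for t gives
t_c = ln[(k_r/k_1)(1 − D₀(k_r−k_1)/(k_1 L₀))] / (k_r−k_1).
Here k_r−k_1 = 0.4180 d⁻¹ and 1 − D₀(k_r−k_1)/(k_1 L₀) = 1 − 3.41×0.4180/(0.352×16.9) = 0.7604, so
t_c = ln(2.188 × 0.7604) / 0.4180 = 0.5088 / 0.4180 = 1.217 d.
D_c = (k_1/k_r) L₀ e^(−k_1 t_c) = (0.352/0.770) × 16.9 × e^(−0.352×1.217) = 0.4571 × 16.9 × 0.6515 = 5.033 mg/L.

t_c ≈ 1.22 d; D_c ≈ 5.03 mg/L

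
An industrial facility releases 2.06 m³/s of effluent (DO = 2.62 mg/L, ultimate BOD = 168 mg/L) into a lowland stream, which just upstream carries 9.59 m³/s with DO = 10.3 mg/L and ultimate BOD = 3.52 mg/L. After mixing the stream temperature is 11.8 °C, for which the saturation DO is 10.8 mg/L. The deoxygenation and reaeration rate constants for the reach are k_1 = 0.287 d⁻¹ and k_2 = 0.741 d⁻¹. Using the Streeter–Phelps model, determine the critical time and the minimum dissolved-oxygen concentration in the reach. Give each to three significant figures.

Mixed DO = (9.59×10.3 + 2.06×2.62)/(9.59+2.06) = 104.2/11.65 = 8.942 mg/L.
Mixed L₀ = (9.59×3.52 + 2.06×168)/(11.65) = 379.8/11.65 = 32.60 mg/L.
Initial deficit D₀ = C_s − DO₀ = 10.8 − 8.942 = 1.858 mg/L.
t_c = (1/0.4540) ln[(0.741/0.287)(1 − 1.858×0.4540/(0.287×32.60))] = 2.203 × ln(2.349) = 1.881 d.
D_c = (0.287/0.741) × 32.60 × e^(−0.287×1.881) = 0.3873 × 32.60 × 0.5828 = 7.360 mg/L.
Minimum DO = 10.8 − 7.360 = 3.440 mg/L.

t_c ≈ 1.88 d; minimum DO ≈ 3.44 mg/L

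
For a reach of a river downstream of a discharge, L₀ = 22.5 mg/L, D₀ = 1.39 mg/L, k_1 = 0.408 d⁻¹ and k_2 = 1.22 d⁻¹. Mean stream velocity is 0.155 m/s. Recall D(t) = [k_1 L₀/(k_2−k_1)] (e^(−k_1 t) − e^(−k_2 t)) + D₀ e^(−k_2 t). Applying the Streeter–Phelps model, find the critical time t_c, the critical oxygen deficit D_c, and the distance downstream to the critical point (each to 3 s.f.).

t_c ≈ 1.19 d; D_c ≈ 4.64 mg/L; x_c ≈ 15.9 km

t_c = [1/(k_2−k_1)] ln[(k_2/k_1)(1 − D₀(k_2−k_1)/(k_1 L₀))]
= [1/(1.22−0.408)] ln[(1.22/0.408)(1 − 1.39×0.8120/(0.408×22.5))]
= (1/0.8120) ln[2.990 × 0.8771] = 1.232 × ln(2.623) = 1.232 × 0.9641 = 1.187 d.
L(t_c) = L₀ e^(−k_1 t_c) = 22.5 × 0.6160 = 13.86 mg/L, and at the critical point k_2 D_c = k_1 L, so D_c = (0.408/1.22) × 13.86 = 4.635 mg/L.
x_c = v t_c = 0.155 m/s × 1.187 d × 86400 s/d = 15900 m ≈ 15.9 km.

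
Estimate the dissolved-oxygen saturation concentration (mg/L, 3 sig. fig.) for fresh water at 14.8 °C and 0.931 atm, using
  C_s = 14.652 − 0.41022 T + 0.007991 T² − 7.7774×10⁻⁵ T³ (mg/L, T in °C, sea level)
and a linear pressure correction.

C_s ≈ 9.38 mg/L

At sea level: C_s = 14.652 − 0.41022×14.8 + 0.007991×14.8² − 7.7774×10⁻⁵×14.8³ = 10.08 mg/L.
Pressure correction: C_s' = 10.08 × 0.931 = 9.384 mg/L.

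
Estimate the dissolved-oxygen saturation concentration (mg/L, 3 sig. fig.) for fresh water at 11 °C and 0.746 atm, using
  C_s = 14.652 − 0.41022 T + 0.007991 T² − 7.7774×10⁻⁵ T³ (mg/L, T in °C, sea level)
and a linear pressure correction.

C_s ≈ 8.21 mg/L

At sea level: C_s = 14.652 − 0.41022×11 + 0.007991×11² − 7.7774×10⁻⁵×11³ = 11.00 mg/L.
Pressure correction: C_s' = 11.00 × 0.746 = 8.208 mg/L.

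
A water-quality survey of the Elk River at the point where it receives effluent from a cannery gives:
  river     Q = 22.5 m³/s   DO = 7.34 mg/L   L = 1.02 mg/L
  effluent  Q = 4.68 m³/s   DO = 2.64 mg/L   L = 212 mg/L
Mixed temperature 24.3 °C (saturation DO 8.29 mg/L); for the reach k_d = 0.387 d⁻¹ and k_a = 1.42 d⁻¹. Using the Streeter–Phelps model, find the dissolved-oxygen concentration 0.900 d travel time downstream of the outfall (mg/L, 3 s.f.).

Mixed DO = (22.5×7.34 + 4.68×2.64)/(22.5+4.68) = 177.5/27.18 = 6.531 mg/L.
Mixed L₀ = (22.5×1.02 + 4.68×212)/(27.18) = 1015/27.18 = 37.35 mg/L.
Initial deficit D₀ = C_s − DO₀ = 8.29 − 6.531 = 1.759 mg/L.
D(0.900) = [0.387×37.35/(1.42−0.387)](e^(−0.387×0.900) − e^(−1.42×0.900)) + 1.759 e^(−1.42×0.900)
= 13.99 × (0.7059 − 0.2786) + 1.759 × 0.2786 = 6.469 mg/L.
DO = 8.29 − 6.469 = 1.821 mg/L.

DO ≈ 1.82 mg/L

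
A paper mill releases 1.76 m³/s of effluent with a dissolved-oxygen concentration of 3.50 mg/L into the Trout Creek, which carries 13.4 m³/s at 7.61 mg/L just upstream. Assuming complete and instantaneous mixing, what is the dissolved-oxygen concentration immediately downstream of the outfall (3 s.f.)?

7.13 mg/L

Flow-weighted mixing: C = (Q_r C_r + Q_w C_w)/(Q_r + Q_w)
= (13.4×7.61 + 1.76×3.50)/(13.4 + 1.76) = 108.1/15.16 = 7.133 mg/L.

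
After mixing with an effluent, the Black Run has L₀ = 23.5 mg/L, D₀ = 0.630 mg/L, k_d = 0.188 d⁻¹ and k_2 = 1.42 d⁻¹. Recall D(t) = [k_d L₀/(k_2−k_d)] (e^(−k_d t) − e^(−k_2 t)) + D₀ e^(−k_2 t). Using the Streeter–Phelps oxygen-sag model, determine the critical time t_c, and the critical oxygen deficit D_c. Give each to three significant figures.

t_c ≈ 1.48 d; D_c ≈ 2.35 mg/L

At the critical point dD/dt = 0, so k_d L₀ e^(−k_d t) = k_2 D. Substituting D(t) from the Streeter–Phelps equation and solving for t gives
t_c = ln[(k_2/k_d)(1 − D₀(k_2−k_d)/(k_d L₀))] / (k_2−k_d).
Here k_2−k_d = 1.232 d⁻¹ and 1 − D₀(k_2−k_d)/(k_d L₀) = 1 − 0.630×1.232/(0.188×23.5) = 0.8243, so
t_c = ln(7.553 × 0.8243) / 1.232 = 1.829 / 1.232 = 1.484 d.
L(t_c) = L₀ e^(−k_d t_c) = 23.5 × 0.7565 = 17.78 mg/L, and at the critical point k_2 D_c = k_d L, so D_c = (0.188/1.42) × 17.78 = 2.354 mg/L.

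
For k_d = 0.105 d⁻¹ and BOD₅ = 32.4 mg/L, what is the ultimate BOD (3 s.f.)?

BOD₅ = L₀(1 − e^(−5k_d)) ⇒ L₀ = BOD₅ / (1 − e^(−5×0.105))
= 32.4 / (1 − 0.5916) = 32.4 / 0.4084 = 79.33 mg/L.

L₀ ≈ 79.3 mg/L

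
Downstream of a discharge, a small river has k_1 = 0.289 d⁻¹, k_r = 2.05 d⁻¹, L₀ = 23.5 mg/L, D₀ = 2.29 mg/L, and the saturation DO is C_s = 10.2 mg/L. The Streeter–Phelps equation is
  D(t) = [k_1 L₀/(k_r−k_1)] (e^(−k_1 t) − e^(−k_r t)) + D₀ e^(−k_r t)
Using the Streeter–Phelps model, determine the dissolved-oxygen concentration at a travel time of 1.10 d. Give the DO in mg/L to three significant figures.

k_1 L₀/(k_r−k_1) = 0.289×23.5/(2.05−0.289) = 6.791/1.761 = 3.857 mg/L.
e^(−k_1 t) = e^(−0.289×1.100) = 0.7277; e^(−k_r t) = e^(−2.05×1.100) = 0.1049.
D = 3.857 × (0.7277 − 0.1049) + 2.29 × 0.1049 = 2.402 + 0.2402 = 2.642 mg/L.
DO = C_s − D = 10.2 − 2.642 = 7.558 mg/L.

DO ≈ 7.56 mg/L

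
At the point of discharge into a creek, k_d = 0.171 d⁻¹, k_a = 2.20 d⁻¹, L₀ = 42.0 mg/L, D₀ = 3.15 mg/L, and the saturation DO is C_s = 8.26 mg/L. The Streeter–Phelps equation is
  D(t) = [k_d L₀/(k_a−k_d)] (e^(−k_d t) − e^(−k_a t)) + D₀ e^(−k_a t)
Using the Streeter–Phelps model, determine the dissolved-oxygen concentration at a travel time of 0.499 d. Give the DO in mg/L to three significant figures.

k_d L₀/(k_a−k_d) = 0.171×42.0/(2.20−0.171) = 7.182/2.029 = 3.540 mg/L.
e^(−k_d t) = e^(−0.171×0.4990) = 0.9182; e^(−k_a t) = e^(−2.20×0.4990) = 0.3336.
D = 3.540 × (0.9182 − 0.3336) + 3.15 × 0.3336 = 2.069 + 1.051 = 3.120 mg/L.
DO = C_s − D = 8.26 − 3.120 = 5.140 mg/L.

DO ≈ 5.14 mg/L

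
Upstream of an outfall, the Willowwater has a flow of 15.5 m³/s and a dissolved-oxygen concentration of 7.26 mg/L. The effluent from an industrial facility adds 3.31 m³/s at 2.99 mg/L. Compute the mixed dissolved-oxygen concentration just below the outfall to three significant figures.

Flow-weighted mixing: C = (Q_r C_r + Q_w C_w)/(Q_r + Q_w)
= (15.5×7.26 + 3.31×2.99)/(15.5 + 3.31) = 122.4/18.81 = 6.509 mg/L.

6.51 mg/L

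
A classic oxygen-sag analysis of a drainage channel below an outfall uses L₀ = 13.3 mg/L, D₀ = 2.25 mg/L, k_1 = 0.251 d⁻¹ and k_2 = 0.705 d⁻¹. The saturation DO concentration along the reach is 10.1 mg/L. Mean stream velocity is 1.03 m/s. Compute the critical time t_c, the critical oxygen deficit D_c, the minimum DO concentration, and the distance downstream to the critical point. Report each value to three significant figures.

At the critical point dD/dt = 0, so k_1 L₀ e^(−k_1 t) = k_2 D. Substituting D(t) from the Streeter–Phelps equation and solving for t gives
t_c = ln[(k_2/k_1)(1 − D₀(k_2−k_1)/(k_1 L₀))] / (k_2−k_1).
Here k_2−k_1 = 0.4540 d⁻¹ and 1 − D₀(k_2−k_1)/(k_1 L₀) = 1 − 2.25×0.4540/(0.251×13.3) = 0.6940, so
t_c = ln(2.809 × 0.6940) / 0.4540 = 0.6675 / 0.4540 = 1.470 d.
L(t_c) = L₀ e^(−k_1 t_c) = 13.3 × 0.6914 = 9.196 mg/L, and at the critical point k_2 D_c = k_1 L, so D_c = (0.251/0.705) × 9.196 = 3.274 mg/L.
Minimum DO = C_s − D_c = 10.1 − 3.274 = 6.826 mg/L.
x_c = v t_c = 1.03 m/s × 1.470 d × 86400 s/d = 130800 m ≈ 131 km.

t_c ≈ 1.47 d; D_c ≈ 3.27 mg/L; min DO ≈ 6.83 mg/L; x_c ≈ 131 km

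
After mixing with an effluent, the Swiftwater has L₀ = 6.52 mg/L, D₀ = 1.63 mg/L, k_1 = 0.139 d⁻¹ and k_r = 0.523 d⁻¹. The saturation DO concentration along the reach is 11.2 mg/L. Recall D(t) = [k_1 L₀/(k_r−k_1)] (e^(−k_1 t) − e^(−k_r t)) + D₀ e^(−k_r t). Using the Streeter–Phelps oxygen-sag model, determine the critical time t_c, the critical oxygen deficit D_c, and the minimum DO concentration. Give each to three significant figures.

t_c = [1/(k_r−k_1)] ln[(k_r/k_1)(1 − D₀(k_r−k_1)/(k_1 L₀))]
= [1/(0.523−0.139)] ln[(0.523/0.139)(1 − 1.63×0.3840/(0.139×6.52))]
= (1/0.3840) ln[3.763 × 0.3094] = 2.604 × ln(1.164) = 2.604 × 0.1518 = 0.3954 d.
D_c = (k_1/k_r) L₀ e^(−k_1 t_c) = (0.139/0.523) × 6.52 × e^(−0.139×0.3954) = 0.2658 × 6.52 × 0.9465 = 1.640 mg/L.
Minimum DO = C_s − D_c = 11.2 − 1.640 = 9.560 mg/L.

t_c ≈ 0.395 d; D_c ≈ 1.64 mg/L; min DO ≈ 9.56 mg/L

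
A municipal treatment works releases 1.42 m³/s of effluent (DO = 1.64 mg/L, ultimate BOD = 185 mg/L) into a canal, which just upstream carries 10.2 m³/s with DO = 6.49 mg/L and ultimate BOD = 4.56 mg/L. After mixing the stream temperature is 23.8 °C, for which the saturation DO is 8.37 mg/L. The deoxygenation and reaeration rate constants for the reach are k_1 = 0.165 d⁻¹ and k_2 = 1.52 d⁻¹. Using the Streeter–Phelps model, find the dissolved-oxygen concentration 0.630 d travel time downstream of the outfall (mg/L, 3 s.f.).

Mixed DO = (10.2×6.49 + 1.42×1.64)/(10.2+1.42) = 68.53/11.62 = 5.897 mg/L.
Mixed L₀ = (10.2×4.56 + 1.42×185)/(11.62) = 309.2/11.62 = 26.61 mg/L.
Initial deficit D₀ = C_s − DO₀ = 8.37 − 5.897 = 2.473 mg/L.
D(0.630) = [0.165×26.61/(1.52−0.165)](e^(−0.165×0.630) − e^(−1.52×0.630)) + 2.473 e^(−1.52×0.630)
= 3.240 × (0.9013 − 0.3838) + 2.473 × 0.3838 = 2.626 mg/L.
DO = 8.37 − 2.626 = 5.744 mg/L.

DO ≈ 5.74 mg/L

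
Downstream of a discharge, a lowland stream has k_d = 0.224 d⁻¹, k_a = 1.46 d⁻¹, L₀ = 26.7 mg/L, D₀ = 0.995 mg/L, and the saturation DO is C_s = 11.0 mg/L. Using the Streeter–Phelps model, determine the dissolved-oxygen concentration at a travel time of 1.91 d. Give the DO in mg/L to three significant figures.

DO ≈ 8.08 mg/L

k_d L₀/(k_a−k_d) = 0.224×26.7/(1.46−0.224) = 5.981/1.236 = 4.839 mg/L.
e^(−k_d t) = e^(−0.224×1.910) = 0.6519; e^(−k_a t) = e^(−1.46×1.910) = 0.06151.
D = 4.839 × (0.6519 − 0.06151) + 0.995 × 0.06151 = 2.857 + 0.06120 = 2.918 mg/L.
DO = C_s − D = 11.0 − 2.918 = 8.082 mg/L.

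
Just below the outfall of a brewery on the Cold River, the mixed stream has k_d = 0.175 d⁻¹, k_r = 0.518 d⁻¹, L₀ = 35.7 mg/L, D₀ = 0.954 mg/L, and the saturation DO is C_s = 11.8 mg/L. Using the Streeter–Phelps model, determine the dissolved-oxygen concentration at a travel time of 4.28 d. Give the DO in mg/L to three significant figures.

k_d L₀/(k_r−k_d) = 0.175×35.7/(0.518−0.175) = 6.248/0.3430 = 18.21 mg/L.
e^(−k_d t) = e^(−0.175×4.280) = 0.4728; e^(−k_r t) = e^(−0.518×4.280) = 0.1089.
D = 18.21 × (0.4728 − 0.1089) + 0.954 × 0.1089 = 6.628 + 0.1039 = 6.732 mg/L.
DO = C_s − D = 11.8 − 6.732 = 5.068 mg/L.

DO ≈ 5.07 mg/L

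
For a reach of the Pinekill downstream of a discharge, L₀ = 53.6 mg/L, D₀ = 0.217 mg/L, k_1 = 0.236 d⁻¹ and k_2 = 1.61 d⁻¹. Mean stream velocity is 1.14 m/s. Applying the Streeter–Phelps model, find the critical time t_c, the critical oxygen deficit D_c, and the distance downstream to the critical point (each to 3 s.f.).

t_c ≈ 1.38 d; D_c ≈ 5.67 mg/L; x_c ≈ 136 km

With k_2/k_1 = 6.822 and 1 − D₀(k_2−k_1)/(k_1 L₀) = 0.9764,
t_c = ln(6.822 × 0.9764) / (1.61 − 0.236) = ln(6.661) / 1.374 = 1.896/1.374 = 1.380 d.
L(t_c) = L₀ e^(−k_1 t_c) = 53.6 × 0.7220 = 38.70 mg/L, and at the critical point k_2 D_c = k_1 L, so D_c = (0.236/1.61) × 38.70 = 5.673 mg/L.
x_c = v t_c = 1.14 m/s × 1.380 d × 86400 s/d = 135900 m ≈ 136 km.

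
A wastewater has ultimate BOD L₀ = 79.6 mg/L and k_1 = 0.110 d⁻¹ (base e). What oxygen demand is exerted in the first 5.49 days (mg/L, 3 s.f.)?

y ≈ 36.1 mg/L

y_t = L₀(1 − e^(−k_1 t)) = 79.6 × (1 − e^(−0.110×5.49))
= 79.6 × (1 − 0.5467) = 79.6 × 0.4533 = 36.08 mg/L.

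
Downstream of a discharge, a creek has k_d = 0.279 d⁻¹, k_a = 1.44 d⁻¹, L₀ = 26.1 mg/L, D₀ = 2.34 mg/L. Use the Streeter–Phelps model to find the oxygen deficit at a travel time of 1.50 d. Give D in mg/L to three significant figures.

D ≈ 3.67 mg/L

k_d L₀/(k_a−k_d) = 0.279×26.1/(1.44−0.279) = 7.282/1.161 = 6.272 mg/L.
e^(−k_d t) = e^(−0.279×1.500) = 0.6580; e^(−k_a t) = e^(−1.44×1.500) = 0.1153.
D = 6.272 × (0.6580 − 0.1153) + 2.34 × 0.1153 = 3.404 + 0.2699 = 3.674 mg/L.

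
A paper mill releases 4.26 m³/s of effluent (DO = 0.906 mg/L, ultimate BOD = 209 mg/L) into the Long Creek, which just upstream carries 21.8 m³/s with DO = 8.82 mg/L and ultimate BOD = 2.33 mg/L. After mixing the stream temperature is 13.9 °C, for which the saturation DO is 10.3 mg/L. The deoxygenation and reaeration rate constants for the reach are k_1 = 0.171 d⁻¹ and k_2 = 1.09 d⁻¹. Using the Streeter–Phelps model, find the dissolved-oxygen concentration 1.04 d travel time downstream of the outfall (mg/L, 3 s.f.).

Mixed DO = (21.8×8.82 + 4.26×0.906)/(21.8+4.26) = 196.1/26.06 = 7.526 mg/L.
Mixed L₀ = (21.8×2.33 + 4.26×209)/(26.06) = 941.1/26.06 = 36.11 mg/L.
Initial deficit D₀ = C_s − DO₀ = 10.3 − 7.526 = 2.774 mg/L.
D(1.04) = [0.171×36.11/(1.09−0.171)](e^(−0.171×1.04) − e^(−1.09×1.04)) + 2.774 e^(−1.09×1.04)
= 6.720 × (0.8371 − 0.3219) + 2.774 × 0.3219 = 4.355 mg/L.
DO = 10.3 − 4.355 = 5.945 mg/L.

DO ≈ 5.95 mg/L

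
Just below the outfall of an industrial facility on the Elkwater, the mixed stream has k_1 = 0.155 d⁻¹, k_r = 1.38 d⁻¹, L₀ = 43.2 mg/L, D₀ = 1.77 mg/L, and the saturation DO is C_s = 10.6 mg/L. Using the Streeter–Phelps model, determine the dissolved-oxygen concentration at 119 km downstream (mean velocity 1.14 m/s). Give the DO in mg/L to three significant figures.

Travel time t = x/v = 119 km / (1.14 m/s) = 119000 m / 1.14 m/s = 104400 s = 1.208 d.
k_1 L₀/(k_r−k_1) = 0.155×43.2/(1.38−0.155) = 6.696/1.225 = 5.466 mg/L.
e^(−k_1 t) = e^(−0.155×1.208) = 0.8292; e^(−k_r t) = e^(−1.38×1.208) = 0.1888.
D = 5.466 × (0.8292 − 0.1888) + 1.77 × 0.1888 = 3.501 + 0.3341 = 3.835 mg/L.
DO = C_s − D = 10.6 − 3.835 = 6.765 mg/L.

DO ≈ 6.77 mg/L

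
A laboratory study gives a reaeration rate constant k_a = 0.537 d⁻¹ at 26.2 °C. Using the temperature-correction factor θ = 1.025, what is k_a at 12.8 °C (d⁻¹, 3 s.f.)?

k_a ≈ 0.386 d⁻¹

k_a(T₂) = k_a(T₁) · θ^(T₂−T₁) = 0.537 × 1.025^(12.8−26.2)
= 0.537 × 1.025^-13.4 = 0.537 × 0.7183 = 0.3857 d⁻¹.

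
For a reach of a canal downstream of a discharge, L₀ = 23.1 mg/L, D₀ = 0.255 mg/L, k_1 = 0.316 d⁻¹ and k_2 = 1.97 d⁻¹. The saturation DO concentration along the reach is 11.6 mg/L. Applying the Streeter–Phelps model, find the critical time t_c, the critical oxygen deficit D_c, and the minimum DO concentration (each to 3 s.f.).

With k_2/k_1 = 6.234 and 1 − D₀(k_2−k_1)/(k_1 L₀) = 0.9422,
t_c = ln(6.234 × 0.9422) / (1.97 − 0.316) = ln(5.874) / 1.654 = 1.771/1.654 = 1.070 d.
L(t_c) = L₀ e^(−k_1 t_c) = 23.1 × 0.7130 = 16.47 mg/L, and at the critical point k_2 D_c = k_1 L, so D_c = (0.316/1.97) × 16.47 = 2.642 mg/L.
Minimum DO = C_s − D_c = 11.6 − 2.642 = 8.958 mg/L.

t_c ≈ 1.07 d; D_c ≈ 2.64 mg/L; min DO ≈ 8.96 mg/L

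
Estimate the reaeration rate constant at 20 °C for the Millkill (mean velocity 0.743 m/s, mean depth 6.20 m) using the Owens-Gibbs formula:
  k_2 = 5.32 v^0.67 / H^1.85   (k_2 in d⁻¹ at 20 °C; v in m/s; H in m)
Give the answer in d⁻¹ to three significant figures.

k_2 = 5.32 × 0.743^0.67 / 6.20^1.85 = 5.32 × 0.8195 / 29.24 = 0.1491 d⁻¹.

k_2 ≈ 0.149 d⁻¹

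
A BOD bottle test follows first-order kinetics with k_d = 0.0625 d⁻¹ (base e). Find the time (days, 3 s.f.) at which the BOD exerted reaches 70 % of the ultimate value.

t ≈ 19.3 d

y/L₀ = 1 − e^(−k_d t) = 0.70 ⇒ e^(−k_d t) = 0.300
t = −ln(0.300) / 0.0625 = 1.204 / 0.0625 = 19.26 d.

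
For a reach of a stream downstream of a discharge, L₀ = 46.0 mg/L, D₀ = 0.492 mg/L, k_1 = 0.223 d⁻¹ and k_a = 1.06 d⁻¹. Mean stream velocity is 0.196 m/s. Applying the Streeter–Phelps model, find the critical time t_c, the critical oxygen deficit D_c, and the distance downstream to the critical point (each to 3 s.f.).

t_c = [1/(k_a−k_1)] ln[(k_a/k_1)(1 − D₀(k_a−k_1)/(k_1 L₀))]
= [1/(1.06−0.223)] ln[(1.06/0.223)(1 − 0.492×0.8370/(0.223×46.0))]
= (1/0.8370) ln[4.753 × 0.9599] = 1.195 × ln(4.563) = 1.195 × 1.518 = 1.813 d.
L(t_c) = L₀ e^(−k_1 t_c) = 46.0 × 0.6674 = 30.70 mg/L, and at the critical point k_a D_c = k_1 L, so D_c = (0.223/1.06) × 30.70 = 6.458 mg/L.
x_c = v t_c = 0.196 m/s × 1.813 d × 86400 s/d = 30710 m ≈ 30.7 km.

t_c ≈ 1.81 d; D_c ≈ 6.46 mg/L; x_c ≈ 30.7 km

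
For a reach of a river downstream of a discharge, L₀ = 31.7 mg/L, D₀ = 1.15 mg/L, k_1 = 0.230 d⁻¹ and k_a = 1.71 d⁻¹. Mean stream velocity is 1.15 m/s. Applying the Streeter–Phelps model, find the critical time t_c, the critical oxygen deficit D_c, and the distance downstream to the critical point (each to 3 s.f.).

t_c = [1/(k_a−k_1)] ln[(k_a/k_1)(1 − D₀(k_a−k_1)/(k_1 L₀))]
= [1/(1.71−0.230)] ln[(1.71/0.230)(1 − 1.15×1.480/(0.230×31.7))]
= (1/1.480) ln[7.435 × 0.7666] = 0.6757 × ln(5.699) = 0.6757 × 1.740 = 1.176 d.
D_c = (k_1/k_a) L₀ e^(−k_1 t_c) = (0.230/1.71) × 31.7 × e^(−0.230×1.176) = 0.1345 × 31.7 × 0.7630 = 3.253 mg/L.
x_c = v t_c = 1.15 m/s × 1.176 d × 86400 s/d = 116800 m ≈ 117 km.

t_c ≈ 1.18 d; D_c ≈ 3.25 mg/L; x_c ≈ 117 km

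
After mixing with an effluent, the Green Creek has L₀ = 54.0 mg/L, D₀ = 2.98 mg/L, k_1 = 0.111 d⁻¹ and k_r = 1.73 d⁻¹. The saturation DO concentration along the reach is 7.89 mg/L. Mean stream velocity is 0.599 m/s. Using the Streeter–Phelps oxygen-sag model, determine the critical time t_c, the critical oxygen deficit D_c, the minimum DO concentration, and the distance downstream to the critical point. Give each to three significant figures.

t_c = [1/(k_r−k_1)] ln[(k_r/k_1)(1 − D₀(k_r−k_1)/(k_1 L₀))]
= [1/(1.73−0.111)] ln[(1.73/0.111)(1 − 2.98×1.619/(0.111×54.0))]
= (1/1.619) ln[15.59 × 0.1951] = 0.6177 × ln(3.041) = 0.6177 × 1.112 = 0.6869 d.
D_c = (k_1/k_r) L₀ e^(−k_1 t_c) = (0.111/1.73) × 54.0 × e^(−0.111×0.6869) = 0.06416 × 54.0 × 0.9266 = 3.210 mg/L.
Minimum DO = C_s − D_c = 7.89 − 3.210 = 4.680 mg/L.
x_c = v t_c = 0.599 m/s × 0.6869 d × 86400 s/d = 35550 m ≈ 35.5 km.

t_c ≈ 0.687 d; D_c ≈ 3.21 mg/L; min DO ≈ 4.68 mg/L; x_c ≈ 35.5 km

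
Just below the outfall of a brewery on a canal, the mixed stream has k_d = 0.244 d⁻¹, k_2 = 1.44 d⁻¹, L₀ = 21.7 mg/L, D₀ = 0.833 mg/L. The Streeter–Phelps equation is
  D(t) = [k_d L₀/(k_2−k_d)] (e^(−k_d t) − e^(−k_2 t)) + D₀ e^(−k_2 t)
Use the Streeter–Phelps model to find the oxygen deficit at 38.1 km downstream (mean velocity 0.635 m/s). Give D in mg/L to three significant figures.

Travel time t = x/v = 38.1 km / (0.635 m/s) = 38100 m / 0.635 m/s = 60000 s = 0.6944 d.
k_d L₀/(k_2−k_d) = 0.244×21.7/(1.44−0.244) = 5.295/1.196 = 4.427 mg/L.
e^(−k_d t) = e^(−0.244×0.6944) = 0.8441; e^(−k_2 t) = e^(−1.44×0.6944) = 0.3679.
D = 4.427 × (0.8441 − 0.3679) + 0.833 × 0.3679 = 2.108 + 0.3064 = 2.415 mg/L.

D ≈ 2.41 mg/L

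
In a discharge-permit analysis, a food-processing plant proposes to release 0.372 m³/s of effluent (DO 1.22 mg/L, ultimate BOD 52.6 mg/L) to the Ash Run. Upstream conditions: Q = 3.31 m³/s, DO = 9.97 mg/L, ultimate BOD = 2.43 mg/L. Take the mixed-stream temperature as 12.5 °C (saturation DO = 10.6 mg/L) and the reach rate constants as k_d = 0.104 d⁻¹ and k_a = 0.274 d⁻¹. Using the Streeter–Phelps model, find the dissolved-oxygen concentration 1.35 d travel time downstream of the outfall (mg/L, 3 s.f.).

Mixed DO = (3.31×9.97 + 0.372×1.22)/(3.31+0.372) = 33.45/3.682 = 9.086 mg/L.
Mixed L₀ = (3.31×2.43 + 0.372×52.6)/(3.682) = 27.61/3.682 = 7.499 mg/L.
Initial deficit D₀ = C_s − DO₀ = 10.6 − 9.086 = 1.514 mg/L.
D(1.35) = [0.104×7.499/(0.274−0.104)](e^(−0.104×1.35) − e^(−0.274×1.35)) + 1.514 e^(−0.274×1.35)
= 4.587 × (0.8690 − 0.6908) + 1.514 × 0.6908 = 1.863 mg/L.
DO = 10.6 − 1.863 = 8.737 mg/L.

DO ≈ 8.74 mg/L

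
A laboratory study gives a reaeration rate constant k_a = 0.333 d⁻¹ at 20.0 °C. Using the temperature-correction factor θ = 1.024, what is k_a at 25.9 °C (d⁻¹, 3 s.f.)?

k_a(T₂) = k_a(T₁) · θ^(T₂−T₁) = 0.333 × 1.024^(25.9−20.0)
= 0.333 × 1.024^5.90 = 0.333 × 1.150 = 0.3830 d⁻¹.

k_a ≈ 0.383 d⁻¹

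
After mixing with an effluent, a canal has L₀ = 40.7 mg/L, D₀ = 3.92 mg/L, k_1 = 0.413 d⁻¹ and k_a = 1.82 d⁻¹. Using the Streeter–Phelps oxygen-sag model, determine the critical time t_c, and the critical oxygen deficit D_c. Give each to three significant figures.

t_c ≈ 0.771 d; D_c ≈ 6.72 mg/L

With k_a/k_1 = 4.407 and 1 − D₀(k_a−k_1)/(k_1 L₀) = 0.6719,
t_c = ln(4.407 × 0.6719) / (1.82 − 0.413) = ln(2.961) / 1.407 = 1.085/1.407 = 0.7715 d.
L(t_c) = L₀ e^(−k_1 t_c) = 40.7 × 0.7272 = 29.60 mg/L, and at the critical point k_a D_c = k_1 L, so D_c = (0.413/1.82) × 29.60 = 6.716 mg/L.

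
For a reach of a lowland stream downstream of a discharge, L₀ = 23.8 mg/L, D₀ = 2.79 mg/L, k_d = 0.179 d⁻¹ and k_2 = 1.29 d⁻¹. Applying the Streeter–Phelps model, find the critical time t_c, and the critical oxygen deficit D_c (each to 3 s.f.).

t_c = [1/(k_2−k_d)] ln[(k_2/k_d)(1 − D₀(k_2−k_d)/(k_d L₀))]
= [1/(1.29−0.179)] ln[(1.29/0.179)(1 − 2.79×1.111/(0.179×23.8))]
= (1/1.111) ln[7.207 × 0.2724] = 0.9001 × ln(1.963) = 0.9001 × 0.6746 = 0.6072 d.
D_c = (k_d/k_2) L₀ e^(−k_d t_c) = (0.179/1.29) × 23.8 × e^(−0.179×0.6072) = 0.1388 × 23.8 × 0.8970 = 2.962 mg/L.

t_c ≈ 0.607 d; D_c ≈ 2.96 mg/L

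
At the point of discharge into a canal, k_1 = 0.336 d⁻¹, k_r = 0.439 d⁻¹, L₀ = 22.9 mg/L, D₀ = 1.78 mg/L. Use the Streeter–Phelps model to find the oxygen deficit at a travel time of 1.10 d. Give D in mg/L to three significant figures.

k_1 L₀/(k_r−k_1) = 0.336×22.9/(0.439−0.336) = 7.694/0.1030 = 74.70 mg/L.
e^(−k_1 t) = e^(−0.336×1.100) = 0.6910; e^(−k_r t) = e^(−0.439×1.100) = 0.6170.
D = 74.70 × (0.6910 − 0.6170) + 1.78 × 0.6170 = 5.529 + 1.098 = 6.628 mg/L.

D ≈ 6.63 mg/L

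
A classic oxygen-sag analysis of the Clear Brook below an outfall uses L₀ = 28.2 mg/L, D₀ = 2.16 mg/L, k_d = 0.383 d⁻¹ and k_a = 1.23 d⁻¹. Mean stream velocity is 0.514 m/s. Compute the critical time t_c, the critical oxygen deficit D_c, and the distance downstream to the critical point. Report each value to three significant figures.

At the critical point dD/dt = 0, so k_d L₀ e^(−k_d t) = k_a D. Substituting D(t) from the Streeter–Phelps equation and solving for t gives
t_c = ln[(k_a/k_d)(1 − D₀(k_a−k_d)/(k_d L₀))] / (k_a−k_d).
Here k_a−k_d = 0.8470 d⁻¹ and 1 − D₀(k_a−k_d)/(k_d L₀) = 1 − 2.16×0.8470/(0.383×28.2) = 0.8306, so
t_c = ln(3.211 × 0.8306) / 0.8470 = 0.9811 / 0.8470 = 1.158 d.
L(t_c) = L₀ e^(−k_d t_c) = 28.2 × 0.6417 = 18.10 mg/L, and at the critical point k_a D_c = k_d L, so D_c = (0.383/1.23) × 18.10 = 5.635 mg/L.
x_c = v t_c = 0.514 m/s × 1.158 d × 86400 s/d = 51440 m ≈ 51.4 km.

t_c ≈ 1.16 d; D_c ≈ 5.63 mg/L; x_c ≈ 51.4 km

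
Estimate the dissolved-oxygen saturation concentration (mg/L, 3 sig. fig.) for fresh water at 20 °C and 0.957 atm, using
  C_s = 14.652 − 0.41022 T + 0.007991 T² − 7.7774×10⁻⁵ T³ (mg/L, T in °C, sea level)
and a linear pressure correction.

At sea level: C_s = 14.652 − 0.41022×20 + 0.007991×20² − 7.7774×10⁻⁵×20³ = 9.022 mg/L.
Pressure correction: C_s' = 9.022 × 0.957 = 8.634 mg/L.

C_s ≈ 8.63 mg/L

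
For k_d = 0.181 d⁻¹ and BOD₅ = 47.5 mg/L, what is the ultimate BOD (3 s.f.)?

BOD₅ = L₀(1 − e^(−5k_d)) ⇒ L₀ = BOD₅ / (1 − e^(−5×0.181))
= 47.5 / (1 − 0.4045) = 47.5 / 0.5955 = 79.77 mg/L.

L₀ ≈ 79.8 mg/L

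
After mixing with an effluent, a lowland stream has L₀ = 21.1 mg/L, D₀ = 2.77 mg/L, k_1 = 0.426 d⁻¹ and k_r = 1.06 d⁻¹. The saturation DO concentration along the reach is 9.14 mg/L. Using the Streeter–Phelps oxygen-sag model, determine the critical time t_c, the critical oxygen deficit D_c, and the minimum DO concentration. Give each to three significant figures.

At the critical point dD/dt = 0, so k_1 L₀ e^(−k_1 t) = k_r D. Substituting D(t) from the Streeter–Phelps equation and solving for t gives
t_c = ln[(k_r/k_1)(1 − D₀(k_r−k_1)/(k_1 L₀))] / (k_r−k_1).
Here k_r−k_1 = 0.6340 d⁻¹ and 1 − D₀(k_r−k_1)/(k_1 L₀) = 1 − 2.77×0.6340/(0.426×21.1) = 0.8046, so
t_c = ln(2.488 × 0.8046) / 0.6340 = 0.6942 / 0.6340 = 1.095 d.
L(t_c) = L₀ e^(−k_1 t_c) = 21.1 × 0.6272 = 13.23 mg/L, and at the critical point k_r D_c = k_1 L, so D_c = (0.426/1.06) × 13.23 = 5.319 mg/L.
Minimum DO = C_s − D_c = 9.14 − 5.319 = 3.821 mg/L.

t_c ≈ 1.09 d; D_c ≈ 5.32 mg/L; min DO ≈ 3.82 mg/L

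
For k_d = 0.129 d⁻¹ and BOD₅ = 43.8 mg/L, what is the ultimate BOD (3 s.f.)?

BOD₅ = L₀(1 − e^(−5k_d)) ⇒ L₀ = BOD₅ / (1 − e^(−5×0.129))
= 43.8 / (1 − 0.5247) = 43.8 / 0.4753 = 92.15 mg/L.

L₀ ≈ 92.1 mg/L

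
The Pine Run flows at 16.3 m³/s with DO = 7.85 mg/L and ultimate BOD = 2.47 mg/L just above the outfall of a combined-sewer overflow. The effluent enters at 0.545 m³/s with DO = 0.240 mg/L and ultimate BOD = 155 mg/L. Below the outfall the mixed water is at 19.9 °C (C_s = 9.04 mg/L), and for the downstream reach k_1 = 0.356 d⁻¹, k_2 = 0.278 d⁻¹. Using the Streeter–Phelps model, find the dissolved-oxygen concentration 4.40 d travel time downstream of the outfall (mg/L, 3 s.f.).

DO ≈ 5.73 mg/L

Mixed DO = (16.3×7.85 + 0.545×0.240)/(16.3+0.545) = 128.1/16.85 = 7.604 mg/L.
Mixed L₀ = (16.3×2.47 + 0.545×155)/(16.85) = 124.7/16.85 = 7.405 mg/L.
Initial deficit D₀ = C_s − DO₀ = 9.04 − 7.604 = 1.436 mg/L.
D(4.40) = [0.356×7.405/(0.278−0.356)](e^(−0.356×4.40) − e^(−0.278×4.40)) + 1.436 e^(−0.278×4.40)
= -33.80 × (0.2088 − 0.2943) + 1.436 × 0.2943 = 3.312 mg/L.
DO = 9.04 − 3.312 = 5.728 mg/L.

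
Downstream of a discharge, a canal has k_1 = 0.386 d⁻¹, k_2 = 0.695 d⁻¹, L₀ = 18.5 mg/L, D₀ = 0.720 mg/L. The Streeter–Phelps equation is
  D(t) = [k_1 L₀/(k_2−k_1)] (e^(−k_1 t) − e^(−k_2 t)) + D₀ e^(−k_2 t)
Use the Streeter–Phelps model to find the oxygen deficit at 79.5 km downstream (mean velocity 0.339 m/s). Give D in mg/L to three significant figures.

Travel time t = x/v = 79.5 km / (0.339 m/s) = 79500 m / 0.339 m/s = 234500 s = 2.714 d.
k_1 L₀/(k_2−k_1) = 0.386×18.5/(0.695−0.386) = 7.141/0.3090 = 23.11 mg/L.
e^(−k_1 t) = e^(−0.386×2.714) = 0.3507; e^(−k_2 t) = e^(−0.695×2.714) = 0.1516.
D = 23.11 × (0.3507 − 0.1516) + 0.720 × 0.1516 = 4.602 + 0.1092 = 4.711 mg/L.

D ≈ 4.71 mg/L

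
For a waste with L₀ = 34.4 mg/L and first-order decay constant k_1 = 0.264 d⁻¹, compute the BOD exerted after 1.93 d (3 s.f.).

y_t = L₀(1 − e^(−k_1 t)) = 34.4 × (1 − e^(−0.264×1.93))
= 34.4 × (1 − 0.6008) = 34.4 × 0.3992 = 13.73 mg/L.

y ≈ 13.7 mg/L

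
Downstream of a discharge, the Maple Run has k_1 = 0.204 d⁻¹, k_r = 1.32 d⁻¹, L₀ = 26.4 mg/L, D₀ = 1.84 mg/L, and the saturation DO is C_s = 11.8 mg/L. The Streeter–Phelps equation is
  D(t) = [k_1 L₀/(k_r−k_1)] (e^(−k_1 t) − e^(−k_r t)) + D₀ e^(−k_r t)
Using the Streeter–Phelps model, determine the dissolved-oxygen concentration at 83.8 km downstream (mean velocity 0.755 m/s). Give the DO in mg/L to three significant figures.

DO ≈ 8.63 mg/L

Travel time t = x/v = 83.8 km / (0.755 m/s) = 83800 m / 0.755 m/s = 111000 s = 1.285 d.
k_1 L₀/(k_r−k_1) = 0.204×26.4/(1.32−0.204) = 5.386/1.116 = 4.826 mg/L.
e^(−k_1 t) = e^(−0.204×1.285) = 0.7695; e^(−k_r t) = e^(−1.32×1.285) = 0.1835.
D = 4.826 × (0.7695 − 0.1835) + 1.84 × 0.1835 = 2.828 + 0.3376 = 3.165 mg/L.
DO = C_s − D = 11.8 − 3.165 = 8.635 mg/L.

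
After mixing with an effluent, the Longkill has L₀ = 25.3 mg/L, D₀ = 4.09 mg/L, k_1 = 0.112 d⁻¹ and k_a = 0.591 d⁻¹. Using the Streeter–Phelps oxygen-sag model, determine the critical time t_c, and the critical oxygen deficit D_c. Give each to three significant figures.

t_c = [1/(k_a−k_1)] ln[(k_a/k_1)(1 − D₀(k_a−k_1)/(k_1 L₀))]
= [1/(0.591−0.112)] ln[(0.591/0.112)(1 − 4.09×0.4790/(0.112×25.3))]
= (1/0.4790) ln[5.277 × 0.3086] = 2.088 × ln(1.628) = 2.088 × 0.4877 = 1.018 d.
L(t_c) = L₀ e^(−k_1 t_c) = 25.3 × 0.8922 = 22.57 mg/L, and at the critical point k_a D_c = k_1 L, so D_c = (0.112/0.591) × 22.57 = 4.278 mg/L.

t_c ≈ 1.02 d; D_c ≈ 4.28 mg/L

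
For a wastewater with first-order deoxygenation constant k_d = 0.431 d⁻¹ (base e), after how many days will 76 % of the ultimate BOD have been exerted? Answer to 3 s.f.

y/L₀ = 1 − e^(−k_d t) = 0.76 ⇒ e^(−k_d t) = 0.240
t = −ln(0.240) / 0.431 = 1.427 / 0.431 = 3.311 d.

t ≈ 3.31 d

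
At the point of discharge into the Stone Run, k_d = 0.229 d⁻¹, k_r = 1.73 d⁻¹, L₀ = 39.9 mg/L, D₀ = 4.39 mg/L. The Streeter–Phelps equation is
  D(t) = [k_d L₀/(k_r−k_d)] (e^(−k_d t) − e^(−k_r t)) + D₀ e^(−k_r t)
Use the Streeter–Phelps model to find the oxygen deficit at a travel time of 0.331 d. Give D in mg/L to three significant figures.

D ≈ 4.69 mg/L

k_d L₀/(k_r−k_d) = 0.229×39.9/(1.73−0.229) = 9.137/1.501 = 6.087 mg/L.
e^(−k_d t) = e^(−0.229×0.3310) = 0.9270; e^(−k_r t) = e^(−1.73×0.3310) = 0.5640.
D = 6.087 × (0.9270 − 0.5640) + 4.39 × 0.5640 = 2.209 + 2.476 = 4.686 mg/L.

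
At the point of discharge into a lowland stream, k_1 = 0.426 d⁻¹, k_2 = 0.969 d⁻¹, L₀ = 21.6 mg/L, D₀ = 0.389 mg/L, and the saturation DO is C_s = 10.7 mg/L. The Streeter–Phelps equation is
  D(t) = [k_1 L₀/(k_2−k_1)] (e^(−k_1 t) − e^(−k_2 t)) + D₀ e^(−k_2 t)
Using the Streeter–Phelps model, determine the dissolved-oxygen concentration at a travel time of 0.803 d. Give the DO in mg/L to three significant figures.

k_1 L₀/(k_2−k_1) = 0.426×21.6/(0.969−0.426) = 9.202/0.5430 = 16.95 mg/L.
e^(−k_1 t) = e^(−0.426×0.8030) = 0.7103; e^(−k_2 t) = e^(−0.969×0.8030) = 0.4593.
D = 16.95 × (0.7103 − 0.4593) + 0.389 × 0.4593 = 4.254 + 0.1787 = 4.432 mg/L.
DO = C_s − D = 10.7 − 4.432 = 6.268 mg/L.

DO ≈ 6.27 mg/L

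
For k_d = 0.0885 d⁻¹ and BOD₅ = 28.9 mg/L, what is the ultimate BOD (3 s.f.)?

L₀ ≈ 80.8 mg/L

BOD₅ = L₀(1 − e^(−5k_d)) ⇒ L₀ = BOD₅ / (1 − e^(−5×0.0885))
= 28.9 / (1 − 0.6424) = 28.9 / 0.3576 = 80.82 mg/L.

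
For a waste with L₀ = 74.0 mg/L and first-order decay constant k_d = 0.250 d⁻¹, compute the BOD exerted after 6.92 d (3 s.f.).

y_t = L₀(1 − e^(−k_d t)) = 74.0 × (1 − e^(−0.250×6.92))
= 74.0 × (1 − 0.1773) = 74.0 × 0.8227 = 60.88 mg/L.

y ≈ 60.9 mg/L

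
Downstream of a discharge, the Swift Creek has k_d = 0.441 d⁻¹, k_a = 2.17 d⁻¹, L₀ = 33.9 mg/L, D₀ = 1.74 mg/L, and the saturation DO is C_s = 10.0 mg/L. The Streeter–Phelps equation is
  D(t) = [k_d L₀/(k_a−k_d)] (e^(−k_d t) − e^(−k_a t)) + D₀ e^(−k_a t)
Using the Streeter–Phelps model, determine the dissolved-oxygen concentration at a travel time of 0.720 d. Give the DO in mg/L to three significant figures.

DO ≈ 5.15 mg/L

k_d L₀/(k_a−k_d) = 0.441×33.9/(2.17−0.441) = 14.95/1.729 = 8.647 mg/L.
e^(−k_d t) = e^(−0.441×0.7200) = 0.7280; e^(−k_a t) = e^(−2.17×0.7200) = 0.2096.
D = 8.647 × (0.7280 − 0.2096) + 1.74 × 0.2096 = 4.482 + 0.3648 = 4.846 mg/L.
DO = C_s − D = 10.0 − 4.846 = 5.154 mg/L.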